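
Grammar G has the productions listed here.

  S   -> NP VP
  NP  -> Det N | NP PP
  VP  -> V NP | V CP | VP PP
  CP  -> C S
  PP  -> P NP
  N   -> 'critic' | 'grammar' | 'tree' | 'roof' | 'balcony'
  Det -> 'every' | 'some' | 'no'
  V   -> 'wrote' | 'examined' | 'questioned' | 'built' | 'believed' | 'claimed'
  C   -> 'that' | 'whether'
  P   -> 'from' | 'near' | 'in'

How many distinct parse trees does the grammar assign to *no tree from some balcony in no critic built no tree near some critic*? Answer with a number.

Two of the 4 distinct bracketings:
[S [NP [NP [Det no] [N tree]] [PP [P from] [NP [NP [Det some] [N balcony]] [PP [P in] [NP [Det no] [N critic]]]]]] [VP [V built] [NP [NP [Det no] [N tree]] [PP [P near] [NP [Det some] [N critic]]]]]]
[S [NP [NP [Det no] [N tree]] [PP [P from] [NP [NP [Det some] [N balcony]] [PP [P in] [NP [Det no] [N critic]]]]]] [VP [VP [V built] [NP [Det no] [N tree]]] [PP [P near] [NP [Det some] [N critic]]]]]
The difference turns on whether VP → VP PP is used at the relevant span, versus an alternative expansion of VP.

4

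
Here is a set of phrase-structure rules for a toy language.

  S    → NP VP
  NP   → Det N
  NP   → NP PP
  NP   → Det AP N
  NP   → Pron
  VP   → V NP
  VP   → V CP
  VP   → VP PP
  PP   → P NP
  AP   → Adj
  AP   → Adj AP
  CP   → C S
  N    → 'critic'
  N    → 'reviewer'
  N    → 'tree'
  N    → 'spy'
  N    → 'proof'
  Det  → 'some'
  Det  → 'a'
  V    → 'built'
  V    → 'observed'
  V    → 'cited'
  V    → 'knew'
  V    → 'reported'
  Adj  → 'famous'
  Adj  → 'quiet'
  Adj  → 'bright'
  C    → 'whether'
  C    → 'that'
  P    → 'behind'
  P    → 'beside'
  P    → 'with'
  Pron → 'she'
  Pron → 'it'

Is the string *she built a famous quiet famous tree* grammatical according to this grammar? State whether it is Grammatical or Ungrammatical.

Grammatical

S
  NP
    Pron: she
  VP
    V: built
    NP
      Det: a
      AP
        Adj: famous
        AP
          Adj: quiet
          AP
            Adj: famous
      N: tree
Each bracket corresponds to one application of a listed rule, so the string is derivable from S.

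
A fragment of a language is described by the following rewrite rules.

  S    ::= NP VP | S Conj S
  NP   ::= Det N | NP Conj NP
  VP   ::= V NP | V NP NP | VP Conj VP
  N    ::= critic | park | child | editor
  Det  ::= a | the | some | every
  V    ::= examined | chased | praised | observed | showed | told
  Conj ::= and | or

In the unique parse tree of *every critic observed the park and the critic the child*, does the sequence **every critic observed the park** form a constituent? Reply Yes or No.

[S [NP [Det every] [N critic]] [VP [V observed] [NP [NP [Det the] [N park]] [Conj and] [NP [Det the] [N critic]]] [NP [Det the] [N child]]]]
The smallest constituent containing 'every critic observed the park' is the S spanning 'every critic observed the park and the critic the child'; no single node in the tree dominates exactly the given words.

No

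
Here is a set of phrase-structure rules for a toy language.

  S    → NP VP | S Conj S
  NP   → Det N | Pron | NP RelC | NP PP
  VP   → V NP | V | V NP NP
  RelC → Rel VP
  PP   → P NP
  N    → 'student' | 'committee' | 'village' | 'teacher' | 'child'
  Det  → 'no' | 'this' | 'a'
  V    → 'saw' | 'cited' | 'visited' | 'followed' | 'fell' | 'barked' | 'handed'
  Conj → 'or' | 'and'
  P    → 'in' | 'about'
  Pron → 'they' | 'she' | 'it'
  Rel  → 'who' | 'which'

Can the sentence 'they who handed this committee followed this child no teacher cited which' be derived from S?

Ungrammatical

For S → NP VP, every NP-prefix leaves a non-VP remainder: after 'they' the remainder is not a VP; after 'they who handed' the remainder is not a VP; after 'they who handed this committee' the remainder is not a VP. The alternative S rule S → S Conj S likewise has no satisfying split.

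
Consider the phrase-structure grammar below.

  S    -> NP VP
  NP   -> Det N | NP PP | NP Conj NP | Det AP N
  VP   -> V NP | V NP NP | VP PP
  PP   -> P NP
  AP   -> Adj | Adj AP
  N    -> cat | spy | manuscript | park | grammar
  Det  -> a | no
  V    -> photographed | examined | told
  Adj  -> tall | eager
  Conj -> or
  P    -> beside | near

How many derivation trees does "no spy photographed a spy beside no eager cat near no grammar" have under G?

Two of the 5 distinct bracketings:
[S [NP [Det no] [N spy]] [VP [V photographed] [NP [NP [Det a] [N spy]] [PP [P beside] [NP [NP [Det no] [AP [Adj eager]] [N cat]] [PP [P near] [NP [Det no] [N grammar]]]]]]]]
[S [NP [Det no] [N spy]] [VP [V photographed] [NP [NP [NP [Det a] [N spy]] [PP [P beside] [NP [Det no] [AP [Adj eager]] [N cat]]]] [PP [P near] [NP [Det no] [N grammar]]]]]]
The trees differ in how a recursive rule is bracketed over the same span.

5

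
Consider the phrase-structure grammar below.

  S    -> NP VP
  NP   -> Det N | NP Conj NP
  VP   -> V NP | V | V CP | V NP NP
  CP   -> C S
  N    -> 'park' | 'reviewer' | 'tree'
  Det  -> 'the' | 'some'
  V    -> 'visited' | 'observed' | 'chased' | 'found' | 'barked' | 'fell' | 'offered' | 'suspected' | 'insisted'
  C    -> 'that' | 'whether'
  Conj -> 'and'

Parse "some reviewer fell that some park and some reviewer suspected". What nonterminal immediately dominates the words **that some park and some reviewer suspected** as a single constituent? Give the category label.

S
  NP
    Det: some
    N: reviewer
  VP
    V: fell
    CP
      C: that
      S
        NP
          NP
            Det: some
            N: park
          Conj: and
          NP
            Det: some
            N: reviewer
        VP
          V: suspected
The span 'that some park and some reviewer suspected' is the CP node built by CP → C S.

CP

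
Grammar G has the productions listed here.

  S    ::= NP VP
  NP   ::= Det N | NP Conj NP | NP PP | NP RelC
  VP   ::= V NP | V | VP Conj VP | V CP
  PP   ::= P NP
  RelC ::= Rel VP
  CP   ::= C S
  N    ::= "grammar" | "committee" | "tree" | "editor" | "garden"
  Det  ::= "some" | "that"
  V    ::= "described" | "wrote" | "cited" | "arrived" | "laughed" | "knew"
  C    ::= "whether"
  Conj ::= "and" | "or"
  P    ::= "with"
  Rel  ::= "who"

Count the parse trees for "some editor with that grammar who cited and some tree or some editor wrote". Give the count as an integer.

7

Two of the 7 distinct bracketings:
[S [NP [NP [NP [Det some] [N editor]] [PP [P with] [NP [NP [Det that] [N grammar]] [RelC [Rel who] [VP [V cited]]]]]] [Conj and] [NP [NP [Det some] [N tree]] [Conj or] [NP [Det some] [N editor]]]] [VP [V wrote]]]
[S [NP [NP [NP [NP [Det some] [N editor]] [PP [P with] [NP [Det that] [N grammar]]]] [RelC [Rel who] [VP [V cited]]]] [Conj and] [NP [NP [Det some] [N tree]] [Conj or] [NP [Det some] [N editor]]]] [VP [V wrote]]]
The trees differ in how a recursive rule is bracketed over the same span.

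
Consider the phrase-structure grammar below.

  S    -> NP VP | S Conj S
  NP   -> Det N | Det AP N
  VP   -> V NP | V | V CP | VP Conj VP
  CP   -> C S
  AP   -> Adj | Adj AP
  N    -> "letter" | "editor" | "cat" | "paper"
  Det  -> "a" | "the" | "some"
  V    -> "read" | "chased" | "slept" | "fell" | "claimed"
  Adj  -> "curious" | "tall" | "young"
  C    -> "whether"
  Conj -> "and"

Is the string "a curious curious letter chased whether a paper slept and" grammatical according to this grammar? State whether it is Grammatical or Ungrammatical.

For S → NP VP, the only prefix that parses as NP is 'a curious curious letter', but the remainder 'chased whether a paper slept and' is not a VP under these rules. The alternative S rule S → S Conj S likewise has no satisfying split.

Ungrammatical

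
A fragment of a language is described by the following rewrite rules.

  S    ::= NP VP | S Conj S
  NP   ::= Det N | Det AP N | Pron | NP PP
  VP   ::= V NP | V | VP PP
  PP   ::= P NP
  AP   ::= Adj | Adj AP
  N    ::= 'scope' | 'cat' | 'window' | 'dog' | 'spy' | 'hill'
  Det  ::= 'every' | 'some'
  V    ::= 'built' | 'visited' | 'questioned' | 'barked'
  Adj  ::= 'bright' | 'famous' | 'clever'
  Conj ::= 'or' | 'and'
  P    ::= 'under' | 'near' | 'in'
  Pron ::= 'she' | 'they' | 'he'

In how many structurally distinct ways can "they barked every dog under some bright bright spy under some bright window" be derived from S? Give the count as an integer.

Two of the 5 distinct bracketings:
[S [NP [Pron they]] [VP [V barked] [NP [NP [Det every] [N dog]] [PP [P under] [NP [NP [Det some] [AP [Adj bright] [AP [Adj bright]]] [N spy]] [PP [P under] [NP [Det some] [AP [Adj bright]] [N window]]]]]]]]
[S [NP [Pron they]] [VP [V barked] [NP [NP [NP [Det every] [N dog]] [PP [P under] [NP [Det some] [AP [Adj bright] [AP [Adj bright]]] [N spy]]]] [PP [P under] [NP [Det some] [AP [Adj bright]] [N window]]]]]]
The trees differ in how a recursive rule is bracketed over the same span.

5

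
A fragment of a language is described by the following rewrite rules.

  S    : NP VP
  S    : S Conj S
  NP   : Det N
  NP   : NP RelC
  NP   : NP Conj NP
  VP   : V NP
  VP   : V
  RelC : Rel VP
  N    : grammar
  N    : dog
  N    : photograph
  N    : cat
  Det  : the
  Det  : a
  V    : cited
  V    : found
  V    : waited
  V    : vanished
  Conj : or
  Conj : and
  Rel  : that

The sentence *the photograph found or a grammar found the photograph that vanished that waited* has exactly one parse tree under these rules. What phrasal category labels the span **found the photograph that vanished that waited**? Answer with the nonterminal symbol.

VP

S
  S
    NP
      Det: the
      N: photograph
    VP
      V: found
  Conj: or
  S
    NP
      Det: a
      N: grammar
    VP
      V: found
      NP
        NP
          NP
            Det: the
            N: photograph
          RelC
            Rel: that
            VP
              V: vanished
        RelC
          Rel: that
          VP
            V: waited
The span 'found the photograph that vanished that waited' is the VP node built by VP → V NP.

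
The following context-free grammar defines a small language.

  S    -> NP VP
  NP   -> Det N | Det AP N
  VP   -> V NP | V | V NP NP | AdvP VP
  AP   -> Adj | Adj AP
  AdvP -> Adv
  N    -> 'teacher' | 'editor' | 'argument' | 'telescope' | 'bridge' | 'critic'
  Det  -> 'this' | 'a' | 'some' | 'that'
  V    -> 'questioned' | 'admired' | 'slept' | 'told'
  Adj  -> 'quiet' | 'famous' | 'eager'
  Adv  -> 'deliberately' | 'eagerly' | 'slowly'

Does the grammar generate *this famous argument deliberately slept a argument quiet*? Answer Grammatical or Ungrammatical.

An N word can never sit immediately before an Adj word in any string this grammar generates, so the substring 'argument quiet' rules out a derivation.

Ungrammatical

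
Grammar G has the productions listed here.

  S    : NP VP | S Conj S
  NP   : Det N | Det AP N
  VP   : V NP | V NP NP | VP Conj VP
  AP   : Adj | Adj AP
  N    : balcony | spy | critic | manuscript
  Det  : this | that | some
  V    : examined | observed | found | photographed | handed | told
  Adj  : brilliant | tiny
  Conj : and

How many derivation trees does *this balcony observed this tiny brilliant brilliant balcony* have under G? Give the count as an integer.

[S [NP [Det this] [N balcony]] [VP [V observed] [NP [Det this] [AP [Adj tiny] [AP [Adj brilliant] [AP [Adj brilliant]]]] [N balcony]]]]
No rule offers an alternative attachment or grouping for any span, so this is the only derivation.

1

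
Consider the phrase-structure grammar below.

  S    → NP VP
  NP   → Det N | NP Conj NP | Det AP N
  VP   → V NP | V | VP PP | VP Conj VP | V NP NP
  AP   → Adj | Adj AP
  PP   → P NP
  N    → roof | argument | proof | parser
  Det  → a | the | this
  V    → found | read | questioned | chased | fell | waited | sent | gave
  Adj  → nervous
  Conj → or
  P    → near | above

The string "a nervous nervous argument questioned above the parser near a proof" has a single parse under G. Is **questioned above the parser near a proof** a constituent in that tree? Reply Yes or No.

[S [NP [Det a] [AP [Adj nervous] [AP [Adj nervous]]] [N argument]] [VP [VP [VP [V questioned]] [PP [P above] [NP [Det the] [N parser]]]] [PP [P near] [NP [Det a] [N proof]]]]]
The words 'questioned above the parser near a proof' are exhaustively dominated by a single VP node (built by VP → VP PP), so they form a constituent.

Yes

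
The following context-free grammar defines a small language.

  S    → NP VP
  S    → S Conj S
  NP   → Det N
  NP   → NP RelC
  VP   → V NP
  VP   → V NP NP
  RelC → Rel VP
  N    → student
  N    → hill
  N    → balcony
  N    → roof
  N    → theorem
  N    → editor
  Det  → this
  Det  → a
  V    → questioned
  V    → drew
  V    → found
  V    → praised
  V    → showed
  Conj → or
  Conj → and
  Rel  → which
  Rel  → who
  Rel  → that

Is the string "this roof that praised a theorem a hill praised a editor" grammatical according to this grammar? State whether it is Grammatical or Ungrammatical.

[S [NP [NP [Det this] [N roof]] [RelC [Rel that] [VP [V praised] [NP [Det a] [N theorem]] [NP [Det a] [N hill]]]]] [VP [V praised] [NP [Det a] [N editor]]]]
Every word is introduced by a lexical rule and the phrasal rules combine the resulting categories into a single S.

Grammatical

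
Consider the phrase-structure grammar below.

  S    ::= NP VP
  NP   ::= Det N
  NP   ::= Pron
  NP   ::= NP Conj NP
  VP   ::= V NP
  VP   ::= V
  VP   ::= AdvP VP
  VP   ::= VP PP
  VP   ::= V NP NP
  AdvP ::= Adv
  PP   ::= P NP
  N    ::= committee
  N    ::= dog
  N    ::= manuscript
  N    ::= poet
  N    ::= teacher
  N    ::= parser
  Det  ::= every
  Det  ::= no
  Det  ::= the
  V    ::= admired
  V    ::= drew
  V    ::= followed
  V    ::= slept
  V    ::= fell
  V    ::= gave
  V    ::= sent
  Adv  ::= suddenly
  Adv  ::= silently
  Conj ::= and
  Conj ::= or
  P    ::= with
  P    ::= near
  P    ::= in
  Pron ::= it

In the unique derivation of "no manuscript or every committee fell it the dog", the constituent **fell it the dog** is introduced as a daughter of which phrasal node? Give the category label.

[S [NP [NP [Det no] [N manuscript]] [Conj or] [NP [Det every] [N committee]]] [VP [V fell] [NP [Pron it]] [NP [Det the] [N dog]]]]
The span 'fell it the dog' is the VP node built by VP → V NP NP.
Its mother is the S built by S → NP VP.

S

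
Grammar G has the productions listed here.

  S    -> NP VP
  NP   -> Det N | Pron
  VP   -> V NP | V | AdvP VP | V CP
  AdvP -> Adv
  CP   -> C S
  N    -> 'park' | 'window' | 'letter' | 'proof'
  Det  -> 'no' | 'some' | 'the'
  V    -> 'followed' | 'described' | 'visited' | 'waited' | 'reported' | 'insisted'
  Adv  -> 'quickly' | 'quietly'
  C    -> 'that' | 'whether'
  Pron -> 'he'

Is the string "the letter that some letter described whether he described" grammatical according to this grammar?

An N word can never sit immediately before a C word in any string this grammar generates, so the substring 'letter that' rules out a derivation.

Ungrammatical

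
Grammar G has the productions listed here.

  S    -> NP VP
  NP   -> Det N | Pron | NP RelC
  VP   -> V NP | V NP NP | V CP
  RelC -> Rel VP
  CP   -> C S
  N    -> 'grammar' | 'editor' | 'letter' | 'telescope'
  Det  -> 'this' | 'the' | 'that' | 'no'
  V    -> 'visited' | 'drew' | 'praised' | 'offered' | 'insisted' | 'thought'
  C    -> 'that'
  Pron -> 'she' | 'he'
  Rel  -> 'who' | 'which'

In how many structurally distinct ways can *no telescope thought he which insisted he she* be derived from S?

The two bracketings:
[S [NP [Det no] [N telescope]] [VP [V thought] [NP [NP [Pron he]] [RelC [Rel which] [VP [V insisted] [NP [Pron he]] [NP [Pron she]]]]]]]
[S [NP [Det no] [N telescope]] [VP [V thought] [NP [NP [Pron he]] [RelC [Rel which] [VP [V insisted] [NP [Pron he]]]]] [NP [Pron she]]]]
The trees differ in how a recursive rule is bracketed over the same span.

2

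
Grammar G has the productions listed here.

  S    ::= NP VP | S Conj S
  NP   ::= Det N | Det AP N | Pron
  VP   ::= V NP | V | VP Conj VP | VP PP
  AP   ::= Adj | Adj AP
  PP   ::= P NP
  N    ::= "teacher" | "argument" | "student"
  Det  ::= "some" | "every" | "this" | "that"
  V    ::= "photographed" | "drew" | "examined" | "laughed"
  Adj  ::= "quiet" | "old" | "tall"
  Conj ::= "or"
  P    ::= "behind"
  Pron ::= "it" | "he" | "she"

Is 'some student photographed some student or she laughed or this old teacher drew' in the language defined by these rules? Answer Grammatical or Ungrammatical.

Grammatical

S
  S
    NP
      Det: some
      N: student
    VP
      V: photographed
      NP
        Det: some
        N: student
  Conj: or
  S
    S
      NP
        Pron: she
      VP
        V: laughed
    Conj: or
    S
      NP
        Det: this
        AP
          Adj: old
        N: teacher
      VP
        V: drew
The bracketing above is licensed at every node by one of the given productions, with S at the root.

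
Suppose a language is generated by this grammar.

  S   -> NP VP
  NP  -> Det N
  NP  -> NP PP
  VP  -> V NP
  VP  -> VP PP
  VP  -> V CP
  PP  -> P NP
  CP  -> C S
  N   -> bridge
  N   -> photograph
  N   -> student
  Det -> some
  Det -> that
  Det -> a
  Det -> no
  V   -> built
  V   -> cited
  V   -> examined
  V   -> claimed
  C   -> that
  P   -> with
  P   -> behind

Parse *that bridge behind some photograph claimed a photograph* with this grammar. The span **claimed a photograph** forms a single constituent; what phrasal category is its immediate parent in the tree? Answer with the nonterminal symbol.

[S [NP [NP [Det that] [N bridge]] [PP [P behind] [NP [Det some] [N photograph]]]] [VP [V claimed] [NP [Det a] [N photograph]]]]
The span 'claimed a photograph' is the VP node built by VP → V NP.
Its mother is the S built by S → NP VP.

S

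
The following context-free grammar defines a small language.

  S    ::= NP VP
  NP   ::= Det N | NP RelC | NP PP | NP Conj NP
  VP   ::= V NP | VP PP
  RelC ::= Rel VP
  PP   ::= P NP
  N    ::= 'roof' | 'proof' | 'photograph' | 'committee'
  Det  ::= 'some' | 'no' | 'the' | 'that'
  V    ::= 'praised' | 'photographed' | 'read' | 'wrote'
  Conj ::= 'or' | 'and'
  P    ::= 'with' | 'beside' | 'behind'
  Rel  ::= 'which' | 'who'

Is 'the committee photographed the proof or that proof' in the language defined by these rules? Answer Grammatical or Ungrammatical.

[S [NP [Det the] [N committee]] [VP [V photographed] [NP [NP [Det the] [N proof]] [Conj or] [NP [Det that] [N proof]]]]]
Each bracket corresponds to one application of a listed rule, so the string is derivable from S.

Grammatical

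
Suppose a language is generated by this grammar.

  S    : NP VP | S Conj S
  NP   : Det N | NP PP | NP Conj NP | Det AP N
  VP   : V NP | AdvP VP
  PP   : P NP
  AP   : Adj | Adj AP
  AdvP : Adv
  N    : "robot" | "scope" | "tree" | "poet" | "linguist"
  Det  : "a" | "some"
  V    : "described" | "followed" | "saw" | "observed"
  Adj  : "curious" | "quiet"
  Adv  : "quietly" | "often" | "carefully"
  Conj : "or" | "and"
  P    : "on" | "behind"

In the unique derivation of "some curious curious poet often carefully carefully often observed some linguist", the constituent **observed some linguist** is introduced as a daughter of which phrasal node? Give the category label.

[S [NP [Det some] [AP [Adj curious] [AP [Adj curious]]] [N poet]] [VP [AdvP [Adv often]] [VP [AdvP [Adv carefully]] [VP [AdvP [Adv carefully]] [VP [AdvP [Adv often]] [VP [V observed] [NP [Det some] [N linguist]]]]]]]]
The span 'observed some linguist' is the VP node built by VP → V NP.
Its mother is the VP built by VP → AdvP VP.

VP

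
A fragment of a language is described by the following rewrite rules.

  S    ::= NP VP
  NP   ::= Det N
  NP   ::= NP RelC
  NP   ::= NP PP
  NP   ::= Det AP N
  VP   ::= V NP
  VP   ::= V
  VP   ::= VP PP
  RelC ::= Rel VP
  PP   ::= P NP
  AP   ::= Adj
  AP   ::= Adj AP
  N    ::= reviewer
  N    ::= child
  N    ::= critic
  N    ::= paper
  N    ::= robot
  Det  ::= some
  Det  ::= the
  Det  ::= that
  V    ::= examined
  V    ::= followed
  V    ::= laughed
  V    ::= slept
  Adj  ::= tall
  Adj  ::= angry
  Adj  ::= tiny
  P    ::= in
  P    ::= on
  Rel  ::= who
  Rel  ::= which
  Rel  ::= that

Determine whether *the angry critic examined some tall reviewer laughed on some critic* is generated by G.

Ungrammatical

For S → NP VP, the only prefix that parses as NP is 'the angry critic', but the remainder 'examined some tall reviewer laughed on some critic' is not a VP under these rules.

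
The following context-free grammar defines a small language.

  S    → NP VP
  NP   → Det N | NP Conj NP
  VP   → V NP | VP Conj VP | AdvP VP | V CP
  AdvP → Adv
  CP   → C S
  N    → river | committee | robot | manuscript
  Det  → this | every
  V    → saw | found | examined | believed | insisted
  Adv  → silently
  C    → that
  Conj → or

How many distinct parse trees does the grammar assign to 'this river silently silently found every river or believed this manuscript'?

3

Two of the 3 distinct bracketings:
[S [NP [Det this] [N river]] [VP [VP [AdvP [Adv silently]] [VP [AdvP [Adv silently]] [VP [V found] [NP [Det every] [N river]]]]] [Conj or] [VP [V believed] [NP [Det this] [N manuscript]]]]]
[S [NP [Det this] [N river]] [VP [AdvP [Adv silently]] [VP [VP [AdvP [Adv silently]] [VP [V found] [NP [Det every] [N river]]]] [Conj or] [VP [V believed] [NP [Det this] [N manuscript]]]]]]
The trees differ in how a recursive rule is bracketed over the same span.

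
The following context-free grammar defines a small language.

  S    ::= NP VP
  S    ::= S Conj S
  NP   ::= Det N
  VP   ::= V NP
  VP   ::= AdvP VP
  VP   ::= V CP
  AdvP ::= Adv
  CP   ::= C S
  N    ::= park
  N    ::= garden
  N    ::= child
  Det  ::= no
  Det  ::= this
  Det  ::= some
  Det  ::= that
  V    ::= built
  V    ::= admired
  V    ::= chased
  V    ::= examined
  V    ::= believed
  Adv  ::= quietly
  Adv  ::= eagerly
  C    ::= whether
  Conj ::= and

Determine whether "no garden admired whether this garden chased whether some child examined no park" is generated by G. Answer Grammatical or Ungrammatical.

Grammatical

S
  NP
    Det: no
    N: garden
  VP
    V: admired
    CP
      C: whether
      S
        NP
          Det: this
          N: garden
        VP
          V: chased
          CP
            C: whether
            S
              NP
                Det: some
                N: child
              VP
                V: examined
                NP
                  Det: no
                  N: park
Each bracket corresponds to one application of a listed rule, so the string is derivable from S.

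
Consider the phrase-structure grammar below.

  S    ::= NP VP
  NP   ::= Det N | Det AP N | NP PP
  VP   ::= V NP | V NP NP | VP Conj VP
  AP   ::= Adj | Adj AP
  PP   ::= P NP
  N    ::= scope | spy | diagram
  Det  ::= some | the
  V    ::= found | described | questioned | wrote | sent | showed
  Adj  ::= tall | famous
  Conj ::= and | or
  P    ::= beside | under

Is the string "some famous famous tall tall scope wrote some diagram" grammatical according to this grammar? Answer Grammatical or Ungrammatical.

S
  NP
    Det: some
    AP
      Adj: famous
      AP
        Adj: famous
        AP
          Adj: tall
          AP
            Adj: tall
    N: scope
  VP
    V: wrote
    NP
      Det: some
      N: diagram
The bracketing above is licensed at every node by one of the given productions, with S at the root.

Grammatical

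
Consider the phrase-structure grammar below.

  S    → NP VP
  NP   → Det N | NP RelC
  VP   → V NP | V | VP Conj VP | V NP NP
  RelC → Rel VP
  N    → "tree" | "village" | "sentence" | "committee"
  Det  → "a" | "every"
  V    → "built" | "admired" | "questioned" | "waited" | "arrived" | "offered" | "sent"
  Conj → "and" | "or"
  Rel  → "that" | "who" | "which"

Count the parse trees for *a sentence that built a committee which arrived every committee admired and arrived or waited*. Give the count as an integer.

6

Two of the 6 distinct bracketings:
[S [NP [NP [Det a] [N sentence]] [RelC [Rel that] [VP [V built] [NP [NP [Det a] [N committee]] [RelC [Rel which] [VP [V arrived] [NP [Det every] [N committee]]]]]]]] [VP [VP [V admired]] [Conj and] [VP [VP [V arrived]] [Conj or] [VP [V waited]]]]]
[S [NP [NP [Det a] [N sentence]] [RelC [Rel that] [VP [V built] [NP [NP [Det a] [N committee]] [RelC [Rel which] [VP [V arrived] [NP [Det every] [N committee]]]]]]]] [VP [VP [VP [V admired]] [Conj and] [VP [V arrived]]] [Conj or] [VP [V waited]]]]
The trees differ in how a recursive rule is bracketed over the same span.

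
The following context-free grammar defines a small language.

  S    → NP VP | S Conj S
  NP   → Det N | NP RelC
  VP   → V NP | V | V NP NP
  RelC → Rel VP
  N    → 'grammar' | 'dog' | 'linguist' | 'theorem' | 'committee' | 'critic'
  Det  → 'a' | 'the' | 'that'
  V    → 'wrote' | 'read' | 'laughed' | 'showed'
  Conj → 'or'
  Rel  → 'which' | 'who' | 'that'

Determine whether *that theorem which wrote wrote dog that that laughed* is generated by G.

Ungrammatical

A V word can never sit immediately before an N word in any string this grammar generates, so the substring 'wrote dog' rules out a derivation.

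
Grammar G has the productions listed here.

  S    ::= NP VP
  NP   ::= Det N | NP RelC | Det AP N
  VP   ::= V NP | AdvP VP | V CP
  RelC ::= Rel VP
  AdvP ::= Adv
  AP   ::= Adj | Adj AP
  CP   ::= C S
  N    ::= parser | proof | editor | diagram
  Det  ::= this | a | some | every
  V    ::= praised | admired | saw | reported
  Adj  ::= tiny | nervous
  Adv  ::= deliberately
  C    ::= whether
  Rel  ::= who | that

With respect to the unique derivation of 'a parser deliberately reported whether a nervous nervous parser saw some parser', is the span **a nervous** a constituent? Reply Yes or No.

No

[S [NP [Det a] [N parser]] [VP [AdvP [Adv deliberately]] [VP [V reported] [CP [C whether] [S [NP [Det a] [AP [Adj nervous] [AP [Adj nervous]]] [N parser]] [VP [V saw] [NP [Det some] [N parser]]]]]]]]
The smallest constituent containing 'a nervous' is the NP spanning 'a nervous nervous parser'; no single node in the tree dominates exactly the given words.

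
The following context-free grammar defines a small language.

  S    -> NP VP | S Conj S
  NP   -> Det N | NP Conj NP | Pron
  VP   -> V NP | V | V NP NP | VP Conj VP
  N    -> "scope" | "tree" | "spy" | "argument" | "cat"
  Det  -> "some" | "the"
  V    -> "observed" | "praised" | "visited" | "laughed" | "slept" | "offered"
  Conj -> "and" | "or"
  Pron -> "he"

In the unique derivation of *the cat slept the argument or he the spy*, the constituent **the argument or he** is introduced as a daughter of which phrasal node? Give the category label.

VP

S
  NP
    Det: the
    N: cat
  VP
    V: slept
    NP
      NP
        Det: the
        N: argument
      Conj: or
      NP
        Pron: he
    NP
      Det: the
      N: spy
The span 'the argument or he' is the NP node built by NP → NP Conj NP.
Its mother is the VP built by VP → V NP NP.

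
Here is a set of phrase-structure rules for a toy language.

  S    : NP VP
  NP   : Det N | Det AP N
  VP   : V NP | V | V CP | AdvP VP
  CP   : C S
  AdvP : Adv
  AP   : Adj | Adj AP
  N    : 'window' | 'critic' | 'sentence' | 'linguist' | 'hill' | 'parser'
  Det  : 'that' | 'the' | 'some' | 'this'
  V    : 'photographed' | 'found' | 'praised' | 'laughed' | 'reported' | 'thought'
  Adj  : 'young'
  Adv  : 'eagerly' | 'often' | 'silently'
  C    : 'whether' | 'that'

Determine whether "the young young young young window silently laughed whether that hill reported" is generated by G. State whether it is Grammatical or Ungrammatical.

[S [NP [Det the] [AP [Adj young] [AP [Adj young] [AP [Adj young] [AP [Adj young]]]]] [N window]] [VP [AdvP [Adv silently]] [VP [V laughed] [CP [C whether] [S [NP [Det that] [N hill]] [VP [V reported]]]]]]]
Every word is introduced by a lexical rule and the phrasal rules combine the resulting categories into a single S.

Grammatical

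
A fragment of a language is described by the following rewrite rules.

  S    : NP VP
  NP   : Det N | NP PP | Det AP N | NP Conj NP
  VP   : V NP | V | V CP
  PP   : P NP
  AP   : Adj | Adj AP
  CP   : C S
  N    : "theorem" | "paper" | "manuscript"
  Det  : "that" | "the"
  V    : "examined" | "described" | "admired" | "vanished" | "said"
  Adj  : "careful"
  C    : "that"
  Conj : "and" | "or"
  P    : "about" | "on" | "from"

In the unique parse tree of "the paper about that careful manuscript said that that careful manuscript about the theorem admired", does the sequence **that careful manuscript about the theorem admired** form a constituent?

[S [NP [NP [Det the] [N paper]] [PP [P about] [NP [Det that] [AP [Adj careful]] [N manuscript]]]] [VP [V said] [CP [C that] [S [NP [NP [Det that] [AP [Adj careful]] [N manuscript]] [PP [P about] [NP [Det the] [N theorem]]]] [VP [V admired]]]]]]
The words 'that careful manuscript about the theorem admired' are exhaustively dominated by a single S node (built by S → NP VP), so they form a constituent.

Yes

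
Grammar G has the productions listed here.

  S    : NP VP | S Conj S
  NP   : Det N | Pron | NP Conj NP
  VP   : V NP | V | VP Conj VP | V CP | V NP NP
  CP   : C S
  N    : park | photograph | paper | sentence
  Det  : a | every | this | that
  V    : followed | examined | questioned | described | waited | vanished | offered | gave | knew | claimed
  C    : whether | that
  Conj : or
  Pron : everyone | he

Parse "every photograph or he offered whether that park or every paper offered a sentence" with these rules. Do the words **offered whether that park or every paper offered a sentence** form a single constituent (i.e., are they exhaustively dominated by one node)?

[S [NP [NP [Det every] [N photograph]] [Conj or] [NP [Pron he]]] [VP [V offered] [CP [C whether] [S [NP [NP [Det that] [N park]] [Conj or] [NP [Det every] [N paper]]] [VP [V offered] [NP [Det a] [N sentence]]]]]]]
The words 'offered whether that park or every paper offered a sentence' are exhaustively dominated by a single VP node (built by VP → V CP), so they form a constituent.

Yes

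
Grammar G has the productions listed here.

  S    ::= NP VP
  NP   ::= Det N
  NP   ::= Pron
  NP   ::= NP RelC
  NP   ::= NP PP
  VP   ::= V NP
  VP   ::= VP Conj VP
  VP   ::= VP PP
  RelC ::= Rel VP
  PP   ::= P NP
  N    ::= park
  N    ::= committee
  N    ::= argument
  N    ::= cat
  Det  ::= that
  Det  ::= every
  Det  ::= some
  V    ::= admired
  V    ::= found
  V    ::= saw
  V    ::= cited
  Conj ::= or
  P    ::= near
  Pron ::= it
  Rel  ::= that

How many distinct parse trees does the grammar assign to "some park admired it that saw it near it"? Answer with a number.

Two of the 4 distinct bracketings:
[S [NP [Det some] [N park]] [VP [V admired] [NP [NP [Pron it]] [RelC [Rel that] [VP [V saw] [NP [NP [Pron it]] [PP [P near] [NP [Pron it]]]]]]]]]
[S [NP [Det some] [N park]] [VP [V admired] [NP [NP [Pron it]] [RelC [Rel that] [VP [VP [V saw] [NP [Pron it]]] [PP [P near] [NP [Pron it]]]]]]]]
The difference turns on whether NP → NP PP is used at the relevant span, versus an alternative expansion of NP.

4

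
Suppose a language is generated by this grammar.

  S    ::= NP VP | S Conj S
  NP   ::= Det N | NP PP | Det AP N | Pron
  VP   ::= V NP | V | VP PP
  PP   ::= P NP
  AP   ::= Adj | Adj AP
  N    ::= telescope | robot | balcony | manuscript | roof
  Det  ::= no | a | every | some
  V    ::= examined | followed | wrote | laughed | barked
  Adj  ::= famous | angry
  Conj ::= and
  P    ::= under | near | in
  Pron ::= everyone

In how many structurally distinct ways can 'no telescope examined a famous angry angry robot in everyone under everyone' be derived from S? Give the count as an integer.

5

Two of the 5 distinct bracketings:
[S [NP [Det no] [N telescope]] [VP [V examined] [NP [NP [Det a] [AP [Adj famous] [AP [Adj angry] [AP [Adj angry]]]] [N robot]] [PP [P in] [NP [NP [Pron everyone]] [PP [P under] [NP [Pron everyone]]]]]]]]
[S [NP [Det no] [N telescope]] [VP [V examined] [NP [NP [NP [Det a] [AP [Adj famous] [AP [Adj angry] [AP [Adj angry]]]] [N robot]] [PP [P in] [NP [Pron everyone]]]] [PP [P under] [NP [Pron everyone]]]]]]
The trees differ in how a recursive rule is bracketed over the same span.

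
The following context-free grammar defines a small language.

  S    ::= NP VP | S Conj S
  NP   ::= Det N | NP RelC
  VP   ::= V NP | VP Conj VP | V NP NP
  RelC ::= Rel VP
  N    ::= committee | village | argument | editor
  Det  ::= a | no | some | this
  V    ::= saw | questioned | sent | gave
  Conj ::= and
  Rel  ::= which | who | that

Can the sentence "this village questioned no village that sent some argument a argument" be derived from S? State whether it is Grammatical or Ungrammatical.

[S [NP [Det this] [N village]] [VP [V questioned] [NP [NP [Det no] [N village]] [RelC [Rel that] [VP [V sent] [NP [Det some] [N argument]] [NP [Det a] [N argument]]]]]]]
The bracketing above is licensed at every node by one of the given productions, with S at the root.

Grammatical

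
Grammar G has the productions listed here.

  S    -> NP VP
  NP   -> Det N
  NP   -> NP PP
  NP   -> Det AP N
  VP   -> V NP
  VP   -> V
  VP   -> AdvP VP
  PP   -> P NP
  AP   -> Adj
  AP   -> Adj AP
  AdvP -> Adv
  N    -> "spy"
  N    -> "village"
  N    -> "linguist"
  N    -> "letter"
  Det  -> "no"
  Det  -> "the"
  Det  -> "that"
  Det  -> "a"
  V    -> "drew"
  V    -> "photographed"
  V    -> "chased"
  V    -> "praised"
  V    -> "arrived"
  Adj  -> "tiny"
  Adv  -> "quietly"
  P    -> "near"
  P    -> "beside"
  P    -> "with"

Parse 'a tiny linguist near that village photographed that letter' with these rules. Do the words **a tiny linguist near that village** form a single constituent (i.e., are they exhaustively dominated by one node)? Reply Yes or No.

[S [NP [NP [Det a] [AP [Adj tiny]] [N linguist]] [PP [P near] [NP [Det that] [N village]]]] [VP [V photographed] [NP [Det that] [N letter]]]]
The words 'a tiny linguist near that village' are exhaustively dominated by a single NP node (built by NP → NP PP), so they form a constituent.

Yes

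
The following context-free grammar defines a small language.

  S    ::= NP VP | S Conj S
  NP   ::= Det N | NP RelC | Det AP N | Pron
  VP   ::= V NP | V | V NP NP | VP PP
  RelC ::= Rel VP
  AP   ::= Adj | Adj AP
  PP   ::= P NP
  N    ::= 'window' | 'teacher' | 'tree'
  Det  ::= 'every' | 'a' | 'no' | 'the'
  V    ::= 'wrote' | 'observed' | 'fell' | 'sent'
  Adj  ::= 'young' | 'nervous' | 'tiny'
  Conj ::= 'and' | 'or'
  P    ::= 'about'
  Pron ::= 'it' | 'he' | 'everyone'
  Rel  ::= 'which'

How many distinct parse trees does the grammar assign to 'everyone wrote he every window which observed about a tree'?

The two bracketings:
[S [NP [Pron everyone]] [VP [V wrote] [NP [Pron he]] [NP [NP [Det every] [N window]] [RelC [Rel which] [VP [VP [V observed]] [PP [P about] [NP [Det a] [N tree]]]]]]]]
[S [NP [Pron everyone]] [VP [VP [V wrote] [NP [Pron he]] [NP [NP [Det every] [N window]] [RelC [Rel which] [VP [V observed]]]]] [PP [P about] [NP [Det a] [N tree]]]]]
The trees differ in how a recursive rule is bracketed over the same span.

2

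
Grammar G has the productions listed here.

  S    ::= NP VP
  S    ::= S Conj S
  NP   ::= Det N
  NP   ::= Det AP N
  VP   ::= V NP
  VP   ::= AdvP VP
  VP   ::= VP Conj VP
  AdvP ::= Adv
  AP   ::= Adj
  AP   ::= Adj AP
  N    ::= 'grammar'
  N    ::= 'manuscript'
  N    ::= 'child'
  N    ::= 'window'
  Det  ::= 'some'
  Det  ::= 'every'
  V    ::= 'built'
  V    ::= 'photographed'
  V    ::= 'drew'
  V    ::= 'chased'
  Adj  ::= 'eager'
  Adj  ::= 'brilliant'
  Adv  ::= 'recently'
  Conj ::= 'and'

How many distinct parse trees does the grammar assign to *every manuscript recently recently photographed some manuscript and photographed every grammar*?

3

Two of the 3 distinct bracketings:
[S [NP [Det every] [N manuscript]] [VP [AdvP [Adv recently]] [VP [AdvP [Adv recently]] [VP [VP [V photographed] [NP [Det some] [N manuscript]]] [Conj and] [VP [V photographed] [NP [Det every] [N grammar]]]]]]]
[S [NP [Det every] [N manuscript]] [VP [AdvP [Adv recently]] [VP [VP [AdvP [Adv recently]] [VP [V photographed] [NP [Det some] [N manuscript]]]] [Conj and] [VP [V photographed] [NP [Det every] [N grammar]]]]]]
The trees differ in how a recursive rule is bracketed over the same span.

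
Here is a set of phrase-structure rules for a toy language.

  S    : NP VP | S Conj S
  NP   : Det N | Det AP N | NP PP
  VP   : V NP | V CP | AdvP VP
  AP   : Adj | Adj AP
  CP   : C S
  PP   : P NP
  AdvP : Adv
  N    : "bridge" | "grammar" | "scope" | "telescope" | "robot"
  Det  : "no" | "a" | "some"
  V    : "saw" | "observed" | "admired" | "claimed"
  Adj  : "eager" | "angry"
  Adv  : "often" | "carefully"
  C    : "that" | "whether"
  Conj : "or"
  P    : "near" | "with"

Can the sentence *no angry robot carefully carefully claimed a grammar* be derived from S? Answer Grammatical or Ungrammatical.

Grammatical

S
  NP
    Det: no
    AP
      Adj: angry
    N: robot
  VP
    AdvP
      Adv: carefully
    VP
      AdvP
        Adv: carefully
      VP
        V: claimed
        NP
          Det: a
          N: grammar
Each bracket corresponds to one application of a listed rule, so the string is derivable from S.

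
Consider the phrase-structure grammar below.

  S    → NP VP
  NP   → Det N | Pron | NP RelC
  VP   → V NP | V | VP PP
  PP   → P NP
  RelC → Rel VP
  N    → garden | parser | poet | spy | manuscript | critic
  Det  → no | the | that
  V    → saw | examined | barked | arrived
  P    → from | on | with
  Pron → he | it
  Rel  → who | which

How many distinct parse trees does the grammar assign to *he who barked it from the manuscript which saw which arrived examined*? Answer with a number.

3

Two of the 3 distinct bracketings:
[S [NP [NP [Pron he]] [RelC [Rel who] [VP [VP [V barked] [NP [Pron it]]] [PP [P from] [NP [NP [NP [Det the] [N manuscript]] [RelC [Rel which] [VP [V saw]]]] [RelC [Rel which] [VP [V arrived]]]]]]]] [VP [V examined]]]
[S [NP [NP [NP [Pron he]] [RelC [Rel who] [VP [VP [V barked] [NP [Pron it]]] [PP [P from] [NP [NP [Det the] [N manuscript]] [RelC [Rel which] [VP [V saw]]]]]]]] [RelC [Rel which] [VP [V arrived]]]] [VP [V examined]]]
The trees differ in how a recursive rule is bracketed over the same span.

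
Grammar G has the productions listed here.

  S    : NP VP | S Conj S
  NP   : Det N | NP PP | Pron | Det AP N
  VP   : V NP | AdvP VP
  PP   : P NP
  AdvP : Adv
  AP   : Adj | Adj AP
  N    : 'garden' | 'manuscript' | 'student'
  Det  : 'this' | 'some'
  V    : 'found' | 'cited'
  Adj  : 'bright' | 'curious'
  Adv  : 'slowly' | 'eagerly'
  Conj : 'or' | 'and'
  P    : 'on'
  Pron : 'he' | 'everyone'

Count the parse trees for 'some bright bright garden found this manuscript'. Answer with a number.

[S [NP [Det some] [AP [Adj bright] [AP [Adj bright]]] [N garden]] [VP [V found] [NP [Det this] [N manuscript]]]]
No rule offers an alternative attachment or grouping for any span, so this is the only derivation.

1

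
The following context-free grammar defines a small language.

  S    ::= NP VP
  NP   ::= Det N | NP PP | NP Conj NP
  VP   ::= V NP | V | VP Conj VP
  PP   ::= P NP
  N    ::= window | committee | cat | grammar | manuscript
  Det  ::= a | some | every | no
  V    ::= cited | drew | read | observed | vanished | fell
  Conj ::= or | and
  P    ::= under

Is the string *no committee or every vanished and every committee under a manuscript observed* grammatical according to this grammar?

Ungrammatical

A Det word can never sit immediately before a V word in any string this grammar generates, so the substring 'every vanished' rules out a derivation.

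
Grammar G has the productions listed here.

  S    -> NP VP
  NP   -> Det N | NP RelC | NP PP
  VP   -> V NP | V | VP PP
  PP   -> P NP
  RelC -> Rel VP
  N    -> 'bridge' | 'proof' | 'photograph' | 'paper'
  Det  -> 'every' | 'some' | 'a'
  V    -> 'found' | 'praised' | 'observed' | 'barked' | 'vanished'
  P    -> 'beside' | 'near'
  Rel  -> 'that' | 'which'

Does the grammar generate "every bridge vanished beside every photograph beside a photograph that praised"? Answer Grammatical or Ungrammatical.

[S [NP [Det every] [N bridge]] [VP [VP [V vanished]] [PP [P beside] [NP [NP [NP [Det every] [N photograph]] [PP [P beside] [NP [Det a] [N photograph]]]] [RelC [Rel that] [VP [V praised]]]]]]]
Every word is introduced by a lexical rule and the phrasal rules combine the resulting categories into a single S.

Grammatical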